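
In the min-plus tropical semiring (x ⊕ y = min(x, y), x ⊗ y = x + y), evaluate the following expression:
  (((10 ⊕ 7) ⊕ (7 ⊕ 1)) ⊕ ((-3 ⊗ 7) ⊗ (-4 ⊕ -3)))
(((10 ⊕ 7) ⊕ (7 ⊕ 1)) ⊕ ((-3 ⊗ 7) ⊗ (-4 ⊕ -3))) = 0

Expand innermost to outermost. Recall ⊕ takes the minimum of its arguments and ⊗ takes their sum. Working out the expression (((10 ⊕ 7) ⊕ (7 ⊕ 1)) ⊕ ((-3 ⊗ 7) ⊗ (-4 ⊕ -3))) gives 0.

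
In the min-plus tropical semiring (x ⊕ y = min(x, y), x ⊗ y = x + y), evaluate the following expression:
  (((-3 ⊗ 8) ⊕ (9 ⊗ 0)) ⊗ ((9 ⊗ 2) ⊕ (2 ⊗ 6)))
(((-3 ⊗ 8) ⊕ (9 ⊗ 0)) ⊗ ((9 ⊗ 2) ⊕ (2 ⊗ 6))) = 13

Expand innermost to outermost. Recall ⊕ takes the minimum of its arguments and ⊗ takes their sum. Working out the expression (((-3 ⊗ 8) ⊕ (9 ⊗ 0)) ⊗ ((9 ⊗ 2) ⊕ (2 ⊗ 6))) gives 13.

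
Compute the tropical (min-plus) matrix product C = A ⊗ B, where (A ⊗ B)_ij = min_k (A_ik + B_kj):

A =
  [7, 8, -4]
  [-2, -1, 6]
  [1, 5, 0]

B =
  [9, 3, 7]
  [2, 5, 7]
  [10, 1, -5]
A ⊗ B =
  [6, -3, -9]
  [1, 1, 1]
  [7, 1, -5]

Apply the min-plus product entry-by-entry:
  C[0][0] = min over k of (A[0][0] + B[0][0] = 7 + 9 = 16, A[0][1] + B[1][0] = 8 + 2 = 10, A[0][2] + B[2][0] = -4 + 10 = 6) = 6 (attained at k = 2)
  C[0][1] = min over k of (A[0][0] + B[0][1] = 7 + 3 = 10, A[0][1] + B[1][1] = 8 + 5 = 13, A[0][2] + B[2][1] = -4 + 1 = -3) = -3 (attained at k = 2)
  C[0][2] = min over k of (A[0][0] + B[0][2] = 7 + 7 = 14, A[0][1] + B[1][2] = 8 + 7 = 15, A[0][2] + B[2][2] = -4 + -5 = -9) = -9 (attained at k = 2)
  C[1][0] = min over k of (A[1][0] + B[0][0] = -2 + 9 = 7, A[1][1] + B[1][0] = -1 + 2 = 1, A[1][2] + B[2][0] = 6 + 10 = 16) = 1 (attained at k = 1)
  C[1][1] = min over k of (A[1][0] + B[0][1] = -2 + 3 = 1, A[1][1] + B[1][1] = -1 + 5 = 4, A[1][2] + B[2][1] = 6 + 1 = 7) = 1 (attained at k = 0)
  C[1][2] = min over k of (A[1][0] + B[0][2] = -2 + 7 = 5, A[1][1] + B[1][2] = -1 + 7 = 6, A[1][2] + B[2][2] = 6 + -5 = 1) = 1 (attained at k = 2)
  C[2][0] = min over k of (A[2][0] + B[0][0] = 1 + 9 = 10, A[2][1] + B[1][0] = 5 + 2 = 7, A[2][2] + B[2][0] = 0 + 10 = 10) = 7 (attained at k = 1)
  C[2][1] = min over k of (A[2][0] + B[0][1] = 1 + 3 = 4, A[2][1] + B[1][1] = 5 + 5 = 10, A[2][2] + B[2][1] = 0 + 1 = 1) = 1 (attained at k = 2)
  C[2][2] = min over k of (A[2][0] + B[0][2] = 1 + 7 = 8, A[2][1] + B[1][2] = 5 + 7 = 12, A[2][2] + B[2][2] = 0 + -5 = -5) = -5 (attained at k = 2)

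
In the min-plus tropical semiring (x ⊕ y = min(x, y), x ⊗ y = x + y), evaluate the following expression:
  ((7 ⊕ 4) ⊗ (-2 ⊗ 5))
((7 ⊕ 4) ⊗ (-2 ⊗ 5)) = 7

Expand innermost to outermost. Recall ⊕ takes the minimum of its arguments and ⊗ takes their sum. Working out the expression ((7 ⊕ 4) ⊗ (-2 ⊗ 5)) gives 7.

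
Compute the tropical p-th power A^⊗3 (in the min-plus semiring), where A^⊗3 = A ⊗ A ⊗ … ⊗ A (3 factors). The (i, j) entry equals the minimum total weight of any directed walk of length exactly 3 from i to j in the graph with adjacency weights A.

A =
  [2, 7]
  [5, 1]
A^⊗3 =
  [6, 9]
  [7, 3]

Each entry (A^⊗3)_ij equals the minimum over all length-3 walks i = v_0 → v_1 → … → v_3 = j of Σ_t A[v_t][v_{t+1}]. For example, for (i, j) = (0, 1) we minimise over 4 possible intermediate vertex sequences; the minimum is 9, attained along the walk 0 → 1 → 1 → 1.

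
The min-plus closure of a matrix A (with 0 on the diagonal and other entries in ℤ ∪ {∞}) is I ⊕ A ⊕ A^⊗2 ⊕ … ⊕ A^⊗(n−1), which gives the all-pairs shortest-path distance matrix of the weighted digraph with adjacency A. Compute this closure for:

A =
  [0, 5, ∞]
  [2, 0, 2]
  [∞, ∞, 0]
Closure =
  [0, 5, 7]
  [2, 0, 2]
  [∞, ∞, 0]

This is the Floyd-Warshall all-pairs shortest-path computation. For each intermediate vertex k = 0, 1, …, 2, update dist[i][j] ← min(dist[i][j], dist[i][k] + dist[k][j]). The final matrix gives, for each (i, j), the minimum total weight of any directed path from i to j (possibly empty when i = j).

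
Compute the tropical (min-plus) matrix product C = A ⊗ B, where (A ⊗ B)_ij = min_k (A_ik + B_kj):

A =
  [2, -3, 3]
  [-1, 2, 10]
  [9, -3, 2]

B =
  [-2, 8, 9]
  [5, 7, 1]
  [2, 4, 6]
A ⊗ B =
  [0, 4, -2]
  [-3, 7, 3]
  [2, 4, -2]

Apply the min-plus product entry-by-entry:
  C[0][0] = min over k of (A[0][0] + B[0][0] = 2 + -2 = 0, A[0][1] + B[1][0] = -3 + 5 = 2, A[0][2] + B[2][0] = 3 + 2 = 5) = 0 (attained at k = 0)
  C[0][1] = min over k of (A[0][0] + B[0][1] = 2 + 8 = 10, A[0][1] + B[1][1] = -3 + 7 = 4, A[0][2] + B[2][1] = 3 + 4 = 7) = 4 (attained at k = 1)
  C[0][2] = min over k of (A[0][0] + B[0][2] = 2 + 9 = 11, A[0][1] + B[1][2] = -3 + 1 = -2, A[0][2] + B[2][2] = 3 + 6 = 9) = -2 (attained at k = 1)
  C[1][0] = min over k of (A[1][0] + B[0][0] = -1 + -2 = -3, A[1][1] + B[1][0] = 2 + 5 = 7, A[1][2] + B[2][0] = 10 + 2 = 12) = -3 (attained at k = 0)
  C[1][1] = min over k of (A[1][0] + B[0][1] = -1 + 8 = 7, A[1][1] + B[1][1] = 2 + 7 = 9, A[1][2] + B[2][1] = 10 + 4 = 14) = 7 (attained at k = 0)
  C[1][2] = min over k of (A[1][0] + B[0][2] = -1 + 9 = 8, A[1][1] + B[1][2] = 2 + 1 = 3, A[1][2] + B[2][2] = 10 + 6 = 16) = 3 (attained at k = 1)
  C[2][0] = min over k of (A[2][0] + B[0][0] = 9 + -2 = 7, A[2][1] + B[1][0] = -3 + 5 = 2, A[2][2] + B[2][0] = 2 + 2 = 4) = 2 (attained at k = 1)
  C[2][1] = min over k of (A[2][0] + B[0][1] = 9 + 8 = 17, A[2][1] + B[1][1] = -3 + 7 = 4, A[2][2] + B[2][1] = 2 + 4 = 6) = 4 (attained at k = 1)
  C[2][2] = min over k of (A[2][0] + B[0][2] = 9 + 9 = 18, A[2][1] + B[1][2] = -3 + 1 = -2, A[2][2] + B[2][2] = 2 + 6 = 8) = -2 (attained at k = 1)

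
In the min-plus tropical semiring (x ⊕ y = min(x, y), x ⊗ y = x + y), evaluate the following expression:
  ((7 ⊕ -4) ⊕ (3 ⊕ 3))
((7 ⊕ -4) ⊕ (3 ⊕ 3)) = -4

Expand innermost to outermost. Recall ⊕ takes the minimum of its arguments and ⊗ takes their sum. Working out the expression ((7 ⊕ -4) ⊕ (3 ⊕ 3)) gives -4.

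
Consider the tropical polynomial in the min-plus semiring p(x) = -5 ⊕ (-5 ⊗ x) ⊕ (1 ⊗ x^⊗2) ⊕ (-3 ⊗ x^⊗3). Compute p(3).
p(3) = -5

A tropical monomial a ⊗ x^⊗i evaluates to a + i · x. Evaluating each term at x = 3:
  Term 0 contributes -5 + 0 · 3 = -5
  Term 1 contributes -5 + 1 · 3 = -2
  Term 2 contributes 1 + 2 · 3 = 7
  Term 3 contributes -3 + 3 · 3 = 6
p(3) = ⊕ of these = min[-5, -2, 7, 6] = -5.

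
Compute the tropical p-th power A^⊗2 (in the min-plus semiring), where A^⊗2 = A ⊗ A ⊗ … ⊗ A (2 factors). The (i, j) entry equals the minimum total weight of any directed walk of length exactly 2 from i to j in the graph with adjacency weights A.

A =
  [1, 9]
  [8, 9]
A^⊗2 =
  [2, 10]
  [9, 17]

Each entry (A^⊗2)_ij equals the minimum over all length-2 walks i = v_0 → v_1 → … → v_2 = j of Σ_t A[v_t][v_{t+1}]. For example, for (i, j) = (0, 1) we minimise over 2 possible intermediate vertex sequences; the minimum is 10, attained along the walk 0 → 0 → 1.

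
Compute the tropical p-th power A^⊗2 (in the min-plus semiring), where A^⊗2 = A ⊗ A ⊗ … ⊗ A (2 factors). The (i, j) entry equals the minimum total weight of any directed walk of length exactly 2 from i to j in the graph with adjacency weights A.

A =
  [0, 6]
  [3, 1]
A^⊗2 =
  [0, 6]
  [3, 2]

Each entry (A^⊗2)_ij equals the minimum over all length-2 walks i = v_0 → v_1 → … → v_2 = j of Σ_t A[v_t][v_{t+1}]. For example, for (i, j) = (0, 1) we minimise over 2 possible intermediate vertex sequences; the minimum is 6, attained along the walk 0 → 0 → 1.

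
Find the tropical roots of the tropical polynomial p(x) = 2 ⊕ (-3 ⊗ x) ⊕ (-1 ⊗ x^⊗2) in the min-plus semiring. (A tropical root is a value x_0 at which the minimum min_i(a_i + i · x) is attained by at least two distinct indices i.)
Roots: {-2, 5}

Each tropical root is a break point of the lower envelope of the lines y = a_i + i · x (there are 3 lines, with slopes 0, 1, ..., 2). Only the lines that attain the minimum somewhere contribute to roots; other lines are dominated. Here the surviving (envelope) indices are i = 2, i = 1, i = 0.
Intersections between consecutive envelope lines give the roots: for adjacent envelope indices i < j the intersection is x = (a_i − a_j) / (j − i). Reading off the sorted break points: {-2, 5}.
Verification: at each break x_0, at least two indices attain the minimum of min_i(a_i + i · x_0).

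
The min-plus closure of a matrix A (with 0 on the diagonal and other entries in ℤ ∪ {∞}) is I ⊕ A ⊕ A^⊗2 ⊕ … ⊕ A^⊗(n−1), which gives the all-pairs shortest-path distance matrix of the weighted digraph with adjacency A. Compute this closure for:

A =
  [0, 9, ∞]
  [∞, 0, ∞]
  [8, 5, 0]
Closure =
  [0, 9, ∞]
  [∞, 0, ∞]
  [8, 5, 0]

This is the Floyd-Warshall all-pairs shortest-path computation. For each intermediate vertex k = 0, 1, …, 2, update dist[i][j] ← min(dist[i][j], dist[i][k] + dist[k][j]). The final matrix gives, for each (i, j), the minimum total weight of any directed path from i to j (possibly empty when i = j).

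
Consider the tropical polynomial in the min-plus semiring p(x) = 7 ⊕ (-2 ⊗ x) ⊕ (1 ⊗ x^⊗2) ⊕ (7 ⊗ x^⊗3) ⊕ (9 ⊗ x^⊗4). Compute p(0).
p(0) = -2

A tropical monomial a ⊗ x^⊗i evaluates to a + i · x. Evaluating each term at x = 0:
  Term 0 contributes 7 + 0 · 0 = 7
  Term 1 contributes -2 + 1 · 0 = -2
  Term 2 contributes 1 + 2 · 0 = 1
  Term 3 contributes 7 + 3 · 0 = 7
  Term 4 contributes 9 + 4 · 0 = 9
p(0) = ⊕ of these = min[7, -2, 1, 7, 9] = -2.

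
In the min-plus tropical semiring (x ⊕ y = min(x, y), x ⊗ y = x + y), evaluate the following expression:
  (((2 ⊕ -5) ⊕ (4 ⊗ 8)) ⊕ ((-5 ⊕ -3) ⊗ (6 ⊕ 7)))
(((2 ⊕ -5) ⊕ (4 ⊗ 8)) ⊕ ((-5 ⊕ -3) ⊗ (6 ⊕ 7))) = -5

Expand innermost to outermost. Recall ⊕ takes the minimum of its arguments and ⊗ takes their sum. Working out the expression (((2 ⊕ -5) ⊕ (4 ⊗ 8)) ⊕ ((-5 ⊕ -3) ⊗ (6 ⊕ 7))) gives -5.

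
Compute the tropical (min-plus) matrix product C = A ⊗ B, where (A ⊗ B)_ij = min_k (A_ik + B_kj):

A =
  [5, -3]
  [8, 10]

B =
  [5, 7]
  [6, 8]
A ⊗ B =
  [3, 5]
  [13, 15]

Apply the min-plus product entry-by-entry:
  C[0][0] = min over k of (A[0][0] + B[0][0] = 5 + 5 = 10, A[0][1] + B[1][0] = -3 + 6 = 3) = 3 (attained at k = 1)
  C[0][1] = min over k of (A[0][0] + B[0][1] = 5 + 7 = 12, A[0][1] + B[1][1] = -3 + 8 = 5) = 5 (attained at k = 1)
  C[1][0] = min over k of (A[1][0] + B[0][0] = 8 + 5 = 13, A[1][1] + B[1][0] = 10 + 6 = 16) = 13 (attained at k = 0)
  C[1][1] = min over k of (A[1][0] + B[0][1] = 8 + 7 = 15, A[1][1] + B[1][1] = 10 + 8 = 18) = 15 (attained at k = 0)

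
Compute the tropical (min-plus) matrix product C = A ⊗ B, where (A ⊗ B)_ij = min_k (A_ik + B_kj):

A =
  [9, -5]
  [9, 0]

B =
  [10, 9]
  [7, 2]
A ⊗ B =
  [2, -3]
  [7, 2]

Apply the min-plus product entry-by-entry:
  C[0][0] = min over k of (A[0][0] + B[0][0] = 9 + 10 = 19, A[0][1] + B[1][0] = -5 + 7 = 2) = 2 (attained at k = 1)
  C[0][1] = min over k of (A[0][0] + B[0][1] = 9 + 9 = 18, A[0][1] + B[1][1] = -5 + 2 = -3) = -3 (attained at k = 1)
  C[1][0] = min over k of (A[1][0] + B[0][0] = 9 + 10 = 19, A[1][1] + B[1][0] = 0 + 7 = 7) = 7 (attained at k = 1)
  C[1][1] = min over k of (A[1][0] + B[0][1] = 9 + 9 = 18, A[1][1] + B[1][1] = 0 + 2 = 2) = 2 (attained at k = 1)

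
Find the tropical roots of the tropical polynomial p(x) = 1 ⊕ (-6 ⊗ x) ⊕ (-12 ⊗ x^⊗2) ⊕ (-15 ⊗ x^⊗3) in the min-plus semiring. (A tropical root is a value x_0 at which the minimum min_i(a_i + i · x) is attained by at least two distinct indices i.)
Roots: {3, 6, 7}

Each tropical root is a break point of the lower envelope of the lines y = a_i + i · x (there are 4 lines, with slopes 0, 1, ..., 3). Only the lines that attain the minimum somewhere contribute to roots; other lines are dominated. Here the surviving (envelope) indices are i = 3, i = 2, i = 1, i = 0.
Intersections between consecutive envelope lines give the roots: for adjacent envelope indices i < j the intersection is x = (a_i − a_j) / (j − i). Reading off the sorted break points: {3, 6, 7}.
Verification: at each break x_0, at least two indices attain the minimum of min_i(a_i + i · x_0).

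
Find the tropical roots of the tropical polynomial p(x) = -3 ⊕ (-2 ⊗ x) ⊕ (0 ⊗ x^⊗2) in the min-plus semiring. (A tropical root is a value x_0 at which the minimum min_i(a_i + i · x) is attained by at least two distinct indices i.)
Roots: {-2, -1}

Each tropical root is a break point of the lower envelope of the lines y = a_i + i · x (there are 3 lines, with slopes 0, 1, ..., 2). Only the lines that attain the minimum somewhere contribute to roots; other lines are dominated. Here the surviving (envelope) indices are i = 2, i = 1, i = 0.
Intersections between consecutive envelope lines give the roots: for adjacent envelope indices i < j the intersection is x = (a_i − a_j) / (j − i). Reading off the sorted break points: {-2, -1}.
Verification: at each break x_0, at least two indices attain the minimum of min_i(a_i + i · x_0).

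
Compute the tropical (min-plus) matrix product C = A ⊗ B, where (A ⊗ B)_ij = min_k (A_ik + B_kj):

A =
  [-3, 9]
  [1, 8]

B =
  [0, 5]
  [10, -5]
A ⊗ B =
  [-3, 2]
  [1, 3]

Apply the min-plus product entry-by-entry:
  C[0][0] = min over k of (A[0][0] + B[0][0] = -3 + 0 = -3, A[0][1] + B[1][0] = 9 + 10 = 19) = -3 (attained at k = 0)
  C[0][1] = min over k of (A[0][0] + B[0][1] = -3 + 5 = 2, A[0][1] + B[1][1] = 9 + -5 = 4) = 2 (attained at k = 0)
  C[1][0] = min over k of (A[1][0] + B[0][0] = 1 + 0 = 1, A[1][1] + B[1][0] = 8 + 10 = 18) = 1 (attained at k = 0)
  C[1][1] = min over k of (A[1][0] + B[0][1] = 1 + 5 = 6, A[1][1] + B[1][1] = 8 + -5 = 3) = 3 (attained at k = 1)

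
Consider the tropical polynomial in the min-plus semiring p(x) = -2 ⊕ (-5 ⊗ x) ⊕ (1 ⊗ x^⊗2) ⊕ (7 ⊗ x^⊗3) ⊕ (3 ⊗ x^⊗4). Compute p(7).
p(7) = -2

A tropical monomial a ⊗ x^⊗i evaluates to a + i · x. Evaluating each term at x = 7:
  Term 0 contributes -2 + 0 · 7 = -2
  Term 1 contributes -5 + 1 · 7 = 2
  Term 2 contributes 1 + 2 · 7 = 15
  Term 3 contributes 7 + 3 · 7 = 28
  Term 4 contributes 3 + 4 · 7 = 31
p(7) = ⊕ of these = min[-2, 2, 15, 28, 31] = -2.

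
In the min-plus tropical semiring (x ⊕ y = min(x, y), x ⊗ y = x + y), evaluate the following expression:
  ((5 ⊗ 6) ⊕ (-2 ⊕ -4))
((5 ⊗ 6) ⊕ (-2 ⊕ -4)) = -4

Expand innermost to outermost. Recall ⊕ takes the minimum of its arguments and ⊗ takes their sum. Working out the expression ((5 ⊗ 6) ⊕ (-2 ⊕ -4)) gives -4.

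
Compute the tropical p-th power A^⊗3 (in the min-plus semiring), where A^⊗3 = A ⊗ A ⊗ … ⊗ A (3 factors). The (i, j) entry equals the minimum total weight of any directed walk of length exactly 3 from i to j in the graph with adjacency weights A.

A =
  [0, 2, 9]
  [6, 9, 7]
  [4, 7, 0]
A^⊗3 =
  [0, 2, 9]
  [6, 8, 7]
  [4, 6, 0]

Each entry (A^⊗3)_ij equals the minimum over all length-3 walks i = v_0 → v_1 → … → v_3 = j of Σ_t A[v_t][v_{t+1}]. For example, for (i, j) = (0, 2) we minimise over 9 possible intermediate vertex sequences; the minimum is 9, attained along the walk 0 → 0 → 0 → 2.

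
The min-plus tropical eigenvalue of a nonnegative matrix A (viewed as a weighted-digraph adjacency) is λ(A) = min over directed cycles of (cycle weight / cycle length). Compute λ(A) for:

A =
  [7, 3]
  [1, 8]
λ(A) = 2

Enumerate directed cycles and compute their means (weight / length). Sample:
  cycle 0 → 0: weight = 7, length = 1, mean = 7/1 ≈ 7.000
  cycle 1 → 1: weight = 8, length = 1, mean = 8/1 ≈ 8.000
  cycle 0 → 1 → 0: weight = 4, length = 2, mean = 4/2 ≈ 2.000
  cycle 1 → 0 → 1: weight = 4, length = 2, mean = 4/2 ≈ 2.000
Minimum mean = 2.000, attained e.g. along the cycle 0 → 1 → 0 with weight 4 and length 2. So λ(A) = 4/2 = 2.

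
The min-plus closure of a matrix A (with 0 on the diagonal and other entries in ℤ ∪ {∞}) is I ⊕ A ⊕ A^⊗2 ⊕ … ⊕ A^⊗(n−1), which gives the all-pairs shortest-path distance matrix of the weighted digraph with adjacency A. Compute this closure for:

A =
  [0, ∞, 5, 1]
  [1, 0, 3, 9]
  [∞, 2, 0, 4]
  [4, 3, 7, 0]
Closure =
  [0, 4, 5, 1]
  [1, 0, 3, 2]
  [3, 2, 0, 4]
  [4, 3, 6, 0]

This is the Floyd-Warshall all-pairs shortest-path computation. For each intermediate vertex k = 0, 1, …, 3, update dist[i][j] ← min(dist[i][j], dist[i][k] + dist[k][j]). The final matrix gives, for each (i, j), the minimum total weight of any directed path from i to j (possibly empty when i = j).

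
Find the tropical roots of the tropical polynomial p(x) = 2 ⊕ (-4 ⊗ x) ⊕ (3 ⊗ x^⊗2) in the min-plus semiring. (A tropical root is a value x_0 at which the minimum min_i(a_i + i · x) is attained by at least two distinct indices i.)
Roots: {-7, 6}

Each tropical root is a break point of the lower envelope of the lines y = a_i + i · x (there are 3 lines, with slopes 0, 1, ..., 2). Only the lines that attain the minimum somewhere contribute to roots; other lines are dominated. Here the surviving (envelope) indices are i = 2, i = 1, i = 0.
Intersections between consecutive envelope lines give the roots: for adjacent envelope indices i < j the intersection is x = (a_i − a_j) / (j − i). Reading off the sorted break points: {-7, 6}.
Verification: at each break x_0, at least two indices attain the minimum of min_i(a_i + i · x_0).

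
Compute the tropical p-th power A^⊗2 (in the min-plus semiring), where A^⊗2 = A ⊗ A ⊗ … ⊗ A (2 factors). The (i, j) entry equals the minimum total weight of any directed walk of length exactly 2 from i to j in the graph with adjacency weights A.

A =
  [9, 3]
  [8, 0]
A^⊗2 =
  [11, 3]
  [8, 0]

Each entry (A^⊗2)_ij equals the minimum over all length-2 walks i = v_0 → v_1 → … → v_2 = j of Σ_t A[v_t][v_{t+1}]. For example, for (i, j) = (0, 1) we minimise over 2 possible intermediate vertex sequences; the minimum is 3, attained along the walk 0 → 1 → 1.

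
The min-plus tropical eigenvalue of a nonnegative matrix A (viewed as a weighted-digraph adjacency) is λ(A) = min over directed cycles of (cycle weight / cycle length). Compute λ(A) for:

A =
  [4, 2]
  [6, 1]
λ(A) = 1

Enumerate directed cycles and compute their means (weight / length). Sample:
  cycle 0 → 0: weight = 4, length = 1, mean = 4/1 ≈ 4.000
  cycle 1 → 1: weight = 1, length = 1, mean = 1/1 ≈ 1.000
  cycle 0 → 1 → 0: weight = 8, length = 2, mean = 8/2 ≈ 4.000
  cycle 1 → 0 → 1: weight = 8, length = 2, mean = 8/2 ≈ 4.000
Minimum mean = 1.000, attained e.g. along the cycle 1 → 1 with weight 1 and length 1. So λ(A) = 1/1 = 1.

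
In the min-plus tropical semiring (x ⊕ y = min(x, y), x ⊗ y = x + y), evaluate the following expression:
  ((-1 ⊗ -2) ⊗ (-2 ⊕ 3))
((-1 ⊗ -2) ⊗ (-2 ⊕ 3)) = -5

Expand innermost to outermost. Recall ⊕ takes the minimum of its arguments and ⊗ takes their sum. Working out the expression ((-1 ⊗ -2) ⊗ (-2 ⊕ 3)) gives -5.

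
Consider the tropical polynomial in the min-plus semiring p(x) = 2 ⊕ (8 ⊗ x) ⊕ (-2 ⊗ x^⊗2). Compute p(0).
p(0) = -2

A tropical monomial a ⊗ x^⊗i evaluates to a + i · x. Evaluating each term at x = 0:
  Term 0 contributes 2 + 0 · 0 = 2
  Term 1 contributes 8 + 1 · 0 = 8
  Term 2 contributes -2 + 2 · 0 = -2
p(0) = ⊕ of these = min[2, 8, -2] = -2.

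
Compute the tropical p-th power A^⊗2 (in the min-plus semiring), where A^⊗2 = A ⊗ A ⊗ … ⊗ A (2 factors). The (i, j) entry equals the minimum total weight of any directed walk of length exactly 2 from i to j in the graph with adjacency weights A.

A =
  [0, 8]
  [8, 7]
A^⊗2 =
  [0, 8]
  [8, 14]

Each entry (A^⊗2)_ij equals the minimum over all length-2 walks i = v_0 → v_1 → … → v_2 = j of Σ_t A[v_t][v_{t+1}]. For example, for (i, j) = (0, 1) we minimise over 2 possible intermediate vertex sequences; the minimum is 8, attained along the walk 0 → 0 → 1.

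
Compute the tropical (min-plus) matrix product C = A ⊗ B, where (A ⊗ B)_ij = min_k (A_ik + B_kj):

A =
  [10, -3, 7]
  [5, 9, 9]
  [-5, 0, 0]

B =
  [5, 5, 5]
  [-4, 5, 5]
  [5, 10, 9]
A ⊗ B =
  [-7, 2, 2]
  [5, 10, 10]
  [-4, 0, 0]

Apply the min-plus product entry-by-entry:
  C[0][0] = min over k of (A[0][0] + B[0][0] = 10 + 5 = 15, A[0][1] + B[1][0] = -3 + -4 = -7, A[0][2] + B[2][0] = 7 + 5 = 12) = -7 (attained at k = 1)
  C[0][1] = min over k of (A[0][0] + B[0][1] = 10 + 5 = 15, A[0][1] + B[1][1] = -3 + 5 = 2, A[0][2] + B[2][1] = 7 + 10 = 17) = 2 (attained at k = 1)
  C[0][2] = min over k of (A[0][0] + B[0][2] = 10 + 5 = 15, A[0][1] + B[1][2] = -3 + 5 = 2, A[0][2] + B[2][2] = 7 + 9 = 16) = 2 (attained at k = 1)
  C[1][0] = min over k of (A[1][0] + B[0][0] = 5 + 5 = 10, A[1][1] + B[1][0] = 9 + -4 = 5, A[1][2] + B[2][0] = 9 + 5 = 14) = 5 (attained at k = 1)
  C[1][1] = min over k of (A[1][0] + B[0][1] = 5 + 5 = 10, A[1][1] + B[1][1] = 9 + 5 = 14, A[1][2] + B[2][1] = 9 + 10 = 19) = 10 (attained at k = 0)
  C[1][2] = min over k of (A[1][0] + B[0][2] = 5 + 5 = 10, A[1][1] + B[1][2] = 9 + 5 = 14, A[1][2] + B[2][2] = 9 + 9 = 18) = 10 (attained at k = 0)
  C[2][0] = min over k of (A[2][0] + B[0][0] = -5 + 5 = 0, A[2][1] + B[1][0] = 0 + -4 = -4, A[2][2] + B[2][0] = 0 + 5 = 5) = -4 (attained at k = 1)
  C[2][1] = min over k of (A[2][0] + B[0][1] = -5 + 5 = 0, A[2][1] + B[1][1] = 0 + 5 = 5, A[2][2] + B[2][1] = 0 + 10 = 10) = 0 (attained at k = 0)
  C[2][2] = min over k of (A[2][0] + B[0][2] = -5 + 5 = 0, A[2][1] + B[1][2] = 0 + 5 = 5, A[2][2] + B[2][2] = 0 + 9 = 9) = 0 (attained at k = 0)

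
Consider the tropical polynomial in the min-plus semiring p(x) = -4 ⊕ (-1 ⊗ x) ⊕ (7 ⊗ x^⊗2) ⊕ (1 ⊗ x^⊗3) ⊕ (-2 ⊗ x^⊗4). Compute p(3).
p(3) = -4

A tropical monomial a ⊗ x^⊗i evaluates to a + i · x. Evaluating each term at x = 3:
  Term 0 contributes -4 + 0 · 3 = -4
  Term 1 contributes -1 + 1 · 3 = 2
  Term 2 contributes 7 + 2 · 3 = 13
  Term 3 contributes 1 + 3 · 3 = 10
  Term 4 contributes -2 + 4 · 3 = 10
p(3) = ⊕ of these = min[-4, 2, 13, 10, 10] = -4.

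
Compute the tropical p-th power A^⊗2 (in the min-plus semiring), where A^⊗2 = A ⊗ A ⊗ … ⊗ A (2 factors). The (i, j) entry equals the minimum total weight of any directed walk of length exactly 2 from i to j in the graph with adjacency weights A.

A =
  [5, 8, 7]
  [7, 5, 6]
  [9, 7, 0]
A^⊗2 =
  [10, 13, 7]
  [12, 10, 6]
  [9, 7, 0]

Each entry (A^⊗2)_ij equals the minimum over all length-2 walks i = v_0 → v_1 → … → v_2 = j of Σ_t A[v_t][v_{t+1}]. For example, for (i, j) = (0, 2) we minimise over 3 possible intermediate vertex sequences; the minimum is 7, attained along the walk 0 → 2 → 2.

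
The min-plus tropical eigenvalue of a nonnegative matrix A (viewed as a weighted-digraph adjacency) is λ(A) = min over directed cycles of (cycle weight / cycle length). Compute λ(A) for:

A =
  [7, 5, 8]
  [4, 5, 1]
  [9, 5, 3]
λ(A) = 3

Enumerate directed cycles and compute their means (weight / length). Sample:
  cycle 0 → 0: weight = 7, length = 1, mean = 7/1 ≈ 7.000
  cycle 1 → 1: weight = 5, length = 1, mean = 5/1 ≈ 5.000
  cycle 2 → 2: weight = 3, length = 1, mean = 3/1 ≈ 3.000
  cycle 0 → 1 → 0: weight = 9, length = 2, mean = 9/2 ≈ 4.500
  cycle 0 → 2 → 0: weight = 17, length = 2, mean = 17/2 ≈ 8.500
  cycle 1 → 0 → 1: weight = 9, length = 2, mean = 9/2 ≈ 4.500
Minimum mean = 3.000, attained e.g. along the cycle 2 → 2 with weight 3 and length 1. So λ(A) = 3/1 = 3.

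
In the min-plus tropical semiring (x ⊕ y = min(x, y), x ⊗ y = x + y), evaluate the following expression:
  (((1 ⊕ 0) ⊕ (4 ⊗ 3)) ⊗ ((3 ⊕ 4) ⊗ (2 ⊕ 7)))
(((1 ⊕ 0) ⊕ (4 ⊗ 3)) ⊗ ((3 ⊕ 4) ⊗ (2 ⊕ 7))) = 5

Expand innermost to outermost. Recall ⊕ takes the minimum of its arguments and ⊗ takes their sum. Working out the expression (((1 ⊕ 0) ⊕ (4 ⊗ 3)) ⊗ ((3 ⊕ 4) ⊗ (2 ⊕ 7))) gives 5.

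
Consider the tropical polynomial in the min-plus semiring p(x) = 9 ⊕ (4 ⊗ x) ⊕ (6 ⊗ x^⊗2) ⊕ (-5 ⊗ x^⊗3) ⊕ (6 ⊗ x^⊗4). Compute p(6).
p(6) = 9

A tropical monomial a ⊗ x^⊗i evaluates to a + i · x. Evaluating each term at x = 6:
  Term 0 contributes 9 + 0 · 6 = 9
  Term 1 contributes 4 + 1 · 6 = 10
  Term 2 contributes 6 + 2 · 6 = 18
  Term 3 contributes -5 + 3 · 6 = 13
  Term 4 contributes 6 + 4 · 6 = 30
p(6) = ⊕ of these = min[9, 10, 18, 13, 30] = 9.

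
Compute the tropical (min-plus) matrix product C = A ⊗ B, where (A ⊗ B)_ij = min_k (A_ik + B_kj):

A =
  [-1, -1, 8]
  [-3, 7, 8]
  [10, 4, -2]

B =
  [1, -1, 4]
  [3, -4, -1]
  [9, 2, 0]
A ⊗ B =
  [0, -5, -2]
  [-2, -4, 1]
  [7, 0, -2]

Apply the min-plus product entry-by-entry:
  C[0][0] = min over k of (A[0][0] + B[0][0] = -1 + 1 = 0, A[0][1] + B[1][0] = -1 + 3 = 2, A[0][2] + B[2][0] = 8 + 9 = 17) = 0 (attained at k = 0)
  C[0][1] = min over k of (A[0][0] + B[0][1] = -1 + -1 = -2, A[0][1] + B[1][1] = -1 + -4 = -5, A[0][2] + B[2][1] = 8 + 2 = 10) = -5 (attained at k = 1)
  C[0][2] = min over k of (A[0][0] + B[0][2] = -1 + 4 = 3, A[0][1] + B[1][2] = -1 + -1 = -2, A[0][2] + B[2][2] = 8 + 0 = 8) = -2 (attained at k = 1)
  C[1][0] = min over k of (A[1][0] + B[0][0] = -3 + 1 = -2, A[1][1] + B[1][0] = 7 + 3 = 10, A[1][2] + B[2][0] = 8 + 9 = 17) = -2 (attained at k = 0)
  C[1][1] = min over k of (A[1][0] + B[0][1] = -3 + -1 = -4, A[1][1] + B[1][1] = 7 + -4 = 3, A[1][2] + B[2][1] = 8 + 2 = 10) = -4 (attained at k = 0)
  C[1][2] = min over k of (A[1][0] + B[0][2] = -3 + 4 = 1, A[1][1] + B[1][2] = 7 + -1 = 6, A[1][2] + B[2][2] = 8 + 0 = 8) = 1 (attained at k = 0)
  C[2][0] = min over k of (A[2][0] + B[0][0] = 10 + 1 = 11, A[2][1] + B[1][0] = 4 + 3 = 7, A[2][2] + B[2][0] = -2 + 9 = 7) = 7 (attained at k = 1)
  C[2][1] = min over k of (A[2][0] + B[0][1] = 10 + -1 = 9, A[2][1] + B[1][1] = 4 + -4 = 0, A[2][2] + B[2][1] = -2 + 2 = 0) = 0 (attained at k = 1)
  C[2][2] = min over k of (A[2][0] + B[0][2] = 10 + 4 = 14, A[2][1] + B[1][2] = 4 + -1 = 3, A[2][2] + B[2][2] = -2 + 0 = -2) = -2 (attained at k = 2)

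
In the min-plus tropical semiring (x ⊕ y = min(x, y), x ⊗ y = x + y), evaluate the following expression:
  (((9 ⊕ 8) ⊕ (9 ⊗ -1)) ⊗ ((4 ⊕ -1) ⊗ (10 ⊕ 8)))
(((9 ⊕ 8) ⊕ (9 ⊗ -1)) ⊗ ((4 ⊕ -1) ⊗ (10 ⊕ 8))) = 15

Expand innermost to outermost. Recall ⊕ takes the minimum of its arguments and ⊗ takes their sum. Working out the expression (((9 ⊕ 8) ⊕ (9 ⊗ -1)) ⊗ ((4 ⊕ -1) ⊗ (10 ⊕ 8))) gives 15.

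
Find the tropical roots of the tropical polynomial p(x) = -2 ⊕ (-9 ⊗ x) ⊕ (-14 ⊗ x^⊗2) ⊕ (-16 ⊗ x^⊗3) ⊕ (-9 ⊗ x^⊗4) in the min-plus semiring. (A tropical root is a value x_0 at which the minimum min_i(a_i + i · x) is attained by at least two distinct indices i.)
Roots: {-7, 2, 5, 7}

Each tropical root is a break point of the lower envelope of the lines y = a_i + i · x (there are 5 lines, with slopes 0, 1, ..., 4). Only the lines that attain the minimum somewhere contribute to roots; other lines are dominated. Here the surviving (envelope) indices are i = 4, i = 3, i = 2, i = 1, i = 0.
Intersections between consecutive envelope lines give the roots: for adjacent envelope indices i < j the intersection is x = (a_i − a_j) / (j − i). Reading off the sorted break points: {-7, 2, 5, 7}.
Verification: at each break x_0, at least two indices attain the minimum of min_i(a_i + i · x_0).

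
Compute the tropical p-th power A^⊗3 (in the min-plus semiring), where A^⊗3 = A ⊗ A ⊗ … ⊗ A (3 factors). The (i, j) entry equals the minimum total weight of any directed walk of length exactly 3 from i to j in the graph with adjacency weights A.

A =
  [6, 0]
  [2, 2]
A^⊗3 =
  [4, 2]
  [4, 4]

Each entry (A^⊗3)_ij equals the minimum over all length-3 walks i = v_0 → v_1 → … → v_3 = j of Σ_t A[v_t][v_{t+1}]. For example, for (i, j) = (0, 1) we minimise over 4 possible intermediate vertex sequences; the minimum is 2, attained along the walk 0 → 1 → 0 → 1.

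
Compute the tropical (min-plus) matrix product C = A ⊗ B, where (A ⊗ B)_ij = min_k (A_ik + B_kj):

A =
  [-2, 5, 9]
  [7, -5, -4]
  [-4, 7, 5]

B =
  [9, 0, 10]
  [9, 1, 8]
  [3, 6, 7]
A ⊗ B =
  [7, -2, 8]
  [-1, -4, 3]
  [5, -4, 6]

Apply the min-plus product entry-by-entry:
  C[0][0] = min over k of (A[0][0] + B[0][0] = -2 + 9 = 7, A[0][1] + B[1][0] = 5 + 9 = 14, A[0][2] + B[2][0] = 9 + 3 = 12) = 7 (attained at k = 0)
  C[0][1] = min over k of (A[0][0] + B[0][1] = -2 + 0 = -2, A[0][1] + B[1][1] = 5 + 1 = 6, A[0][2] + B[2][1] = 9 + 6 = 15) = -2 (attained at k = 0)
  C[0][2] = min over k of (A[0][0] + B[0][2] = -2 + 10 = 8, A[0][1] + B[1][2] = 5 + 8 = 13, A[0][2] + B[2][2] = 9 + 7 = 16) = 8 (attained at k = 0)
  C[1][0] = min over k of (A[1][0] + B[0][0] = 7 + 9 = 16, A[1][1] + B[1][0] = -5 + 9 = 4, A[1][2] + B[2][0] = -4 + 3 = -1) = -1 (attained at k = 2)
  C[1][1] = min over k of (A[1][0] + B[0][1] = 7 + 0 = 7, A[1][1] + B[1][1] = -5 + 1 = -4, A[1][2] + B[2][1] = -4 + 6 = 2) = -4 (attained at k = 1)
  C[1][2] = min over k of (A[1][0] + B[0][2] = 7 + 10 = 17, A[1][1] + B[1][2] = -5 + 8 = 3, A[1][2] + B[2][2] = -4 + 7 = 3) = 3 (attained at k = 1)
  C[2][0] = min over k of (A[2][0] + B[0][0] = -4 + 9 = 5, A[2][1] + B[1][0] = 7 + 9 = 16, A[2][2] + B[2][0] = 5 + 3 = 8) = 5 (attained at k = 0)
  C[2][1] = min over k of (A[2][0] + B[0][1] = -4 + 0 = -4, A[2][1] + B[1][1] = 7 + 1 = 8, A[2][2] + B[2][1] = 5 + 6 = 11) = -4 (attained at k = 0)
  C[2][2] = min over k of (A[2][0] + B[0][2] = -4 + 10 = 6, A[2][1] + B[1][2] = 7 + 8 = 15, A[2][2] + B[2][2] = 5 + 7 = 12) = 6 (attained at k = 0)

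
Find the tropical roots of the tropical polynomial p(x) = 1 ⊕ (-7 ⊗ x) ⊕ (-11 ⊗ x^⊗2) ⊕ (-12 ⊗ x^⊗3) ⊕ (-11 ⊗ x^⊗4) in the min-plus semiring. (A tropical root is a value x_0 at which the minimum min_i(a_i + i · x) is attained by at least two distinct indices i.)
Roots: {-1, 1, 4, 8}

Each tropical root is a break point of the lower envelope of the lines y = a_i + i · x (there are 5 lines, with slopes 0, 1, ..., 4). Only the lines that attain the minimum somewhere contribute to roots; other lines are dominated. Here the surviving (envelope) indices are i = 4, i = 3, i = 2, i = 1, i = 0.
Intersections between consecutive envelope lines give the roots: for adjacent envelope indices i < j the intersection is x = (a_i − a_j) / (j − i). Reading off the sorted break points: {-1, 1, 4, 8}.
Verification: at each break x_0, at least two indices attain the minimum of min_i(a_i + i · x_0).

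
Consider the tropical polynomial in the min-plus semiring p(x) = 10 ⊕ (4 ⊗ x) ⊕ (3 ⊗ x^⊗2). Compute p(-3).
p(-3) = -3

A tropical monomial a ⊗ x^⊗i evaluates to a + i · x. Evaluating each term at x = -3:
  Term 0 contributes 10 + 0 · -3 = 10
  Term 1 contributes 4 + 1 · -3 = 1
  Term 2 contributes 3 + 2 · -3 = -3
p(-3) = ⊕ of these = min[10, 1, -3] = -3.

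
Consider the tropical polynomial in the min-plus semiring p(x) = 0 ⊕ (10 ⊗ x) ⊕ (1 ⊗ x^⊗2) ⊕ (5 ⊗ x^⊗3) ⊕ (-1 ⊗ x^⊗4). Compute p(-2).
p(-2) = -9

A tropical monomial a ⊗ x^⊗i evaluates to a + i · x. Evaluating each term at x = -2:
  Term 0 contributes 0 + 0 · -2 = 0
  Term 1 contributes 10 + 1 · -2 = 8
  Term 2 contributes 1 + 2 · -2 = -3
  Term 3 contributes 5 + 3 · -2 = -1
  Term 4 contributes -1 + 4 · -2 = -9
p(-2) = ⊕ of these = min[0, 8, -3, -1, -9] = -9.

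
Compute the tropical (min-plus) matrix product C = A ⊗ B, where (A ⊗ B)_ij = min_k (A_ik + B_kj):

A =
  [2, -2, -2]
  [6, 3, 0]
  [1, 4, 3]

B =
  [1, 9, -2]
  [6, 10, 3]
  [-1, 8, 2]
A ⊗ B =
  [-3, 6, 0]
  [-1, 8, 2]
  [2, 10, -1]

Apply the min-plus product entry-by-entry:
  C[0][0] = min over k of (A[0][0] + B[0][0] = 2 + 1 = 3, A[0][1] + B[1][0] = -2 + 6 = 4, A[0][2] + B[2][0] = -2 + -1 = -3) = -3 (attained at k = 2)
  C[0][1] = min over k of (A[0][0] + B[0][1] = 2 + 9 = 11, A[0][1] + B[1][1] = -2 + 10 = 8, A[0][2] + B[2][1] = -2 + 8 = 6) = 6 (attained at k = 2)
  C[0][2] = min over k of (A[0][0] + B[0][2] = 2 + -2 = 0, A[0][1] + B[1][2] = -2 + 3 = 1, A[0][2] + B[2][2] = -2 + 2 = 0) = 0 (attained at k = 0)
  C[1][0] = min over k of (A[1][0] + B[0][0] = 6 + 1 = 7, A[1][1] + B[1][0] = 3 + 6 = 9, A[1][2] + B[2][0] = 0 + -1 = -1) = -1 (attained at k = 2)
  C[1][1] = min over k of (A[1][0] + B[0][1] = 6 + 9 = 15, A[1][1] + B[1][1] = 3 + 10 = 13, A[1][2] + B[2][1] = 0 + 8 = 8) = 8 (attained at k = 2)
  C[1][2] = min over k of (A[1][0] + B[0][2] = 6 + -2 = 4, A[1][1] + B[1][2] = 3 + 3 = 6, A[1][2] + B[2][2] = 0 + 2 = 2) = 2 (attained at k = 2)
  C[2][0] = min over k of (A[2][0] + B[0][0] = 1 + 1 = 2, A[2][1] + B[1][0] = 4 + 6 = 10, A[2][2] + B[2][0] = 3 + -1 = 2) = 2 (attained at k = 0)
  C[2][1] = min over k of (A[2][0] + B[0][1] = 1 + 9 = 10, A[2][1] + B[1][1] = 4 + 10 = 14, A[2][2] + B[2][1] = 3 + 8 = 11) = 10 (attained at k = 0)
  C[2][2] = min over k of (A[2][0] + B[0][2] = 1 + -2 = -1, A[2][1] + B[1][2] = 4 + 3 = 7, A[2][2] + B[2][2] = 3 + 2 = 5) = -1 (attained at k = 0)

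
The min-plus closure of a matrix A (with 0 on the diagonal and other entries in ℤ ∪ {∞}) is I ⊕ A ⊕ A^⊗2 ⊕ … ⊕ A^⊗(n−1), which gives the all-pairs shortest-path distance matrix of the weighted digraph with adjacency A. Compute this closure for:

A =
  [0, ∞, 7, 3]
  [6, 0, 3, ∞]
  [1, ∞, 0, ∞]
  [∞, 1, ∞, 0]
Closure =
  [0, 4, 7, 3]
  [4, 0, 3, 7]
  [1, 5, 0, 4]
  [5, 1, 4, 0]

This is the Floyd-Warshall all-pairs shortest-path computation. For each intermediate vertex k = 0, 1, …, 3, update dist[i][j] ← min(dist[i][j], dist[i][k] + dist[k][j]). The final matrix gives, for each (i, j), the minimum total weight of any directed path from i to j (possibly empty when i = j).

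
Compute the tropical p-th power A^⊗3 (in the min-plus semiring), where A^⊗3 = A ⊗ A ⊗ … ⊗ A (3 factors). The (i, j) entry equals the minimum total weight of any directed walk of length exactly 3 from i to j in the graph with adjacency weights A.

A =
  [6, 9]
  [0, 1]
A^⊗3 =
  [10, 11]
  [2, 3]

Each entry (A^⊗3)_ij equals the minimum over all length-3 walks i = v_0 → v_1 → … → v_3 = j of Σ_t A[v_t][v_{t+1}]. For example, for (i, j) = (0, 1) we minimise over 4 possible intermediate vertex sequences; the minimum is 11, attained along the walk 0 → 1 → 1 → 1.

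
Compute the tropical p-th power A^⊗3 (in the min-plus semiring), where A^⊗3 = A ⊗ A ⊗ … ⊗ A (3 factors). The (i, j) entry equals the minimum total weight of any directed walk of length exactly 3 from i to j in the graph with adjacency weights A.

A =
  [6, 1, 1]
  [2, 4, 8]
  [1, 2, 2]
A^⊗3 =
  [4, 3, 3]
  [4, 5, 5]
  [3, 4, 4]

Each entry (A^⊗3)_ij equals the minimum over all length-3 walks i = v_0 → v_1 → … → v_3 = j of Σ_t A[v_t][v_{t+1}]. For example, for (i, j) = (0, 2) we minimise over 9 possible intermediate vertex sequences; the minimum is 3, attained along the walk 0 → 2 → 0 → 2.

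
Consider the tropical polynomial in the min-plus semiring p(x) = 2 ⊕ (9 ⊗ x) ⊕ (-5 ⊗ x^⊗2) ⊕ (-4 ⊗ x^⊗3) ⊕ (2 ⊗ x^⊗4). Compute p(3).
p(3) = 1

A tropical monomial a ⊗ x^⊗i evaluates to a + i · x. Evaluating each term at x = 3:
  Term 0 contributes 2 + 0 · 3 = 2
  Term 1 contributes 9 + 1 · 3 = 12
  Term 2 contributes -5 + 2 · 3 = 1
  Term 3 contributes -4 + 3 · 3 = 5
  Term 4 contributes 2 + 4 · 3 = 14
p(3) = ⊕ of these = min[2, 12, 1, 5, 14] = 1.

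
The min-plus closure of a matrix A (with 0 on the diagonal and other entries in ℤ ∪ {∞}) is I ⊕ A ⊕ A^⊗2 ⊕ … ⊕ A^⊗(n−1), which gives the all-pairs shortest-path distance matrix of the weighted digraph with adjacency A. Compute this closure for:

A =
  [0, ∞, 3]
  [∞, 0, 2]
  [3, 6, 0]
Closure =
  [0, 9, 3]
  [5, 0, 2]
  [3, 6, 0]

This is the Floyd-Warshall all-pairs shortest-path computation. For each intermediate vertex k = 0, 1, …, 2, update dist[i][j] ← min(dist[i][j], dist[i][k] + dist[k][j]). The final matrix gives, for each (i, j), the minimum total weight of any directed path from i to j (possibly empty when i = j).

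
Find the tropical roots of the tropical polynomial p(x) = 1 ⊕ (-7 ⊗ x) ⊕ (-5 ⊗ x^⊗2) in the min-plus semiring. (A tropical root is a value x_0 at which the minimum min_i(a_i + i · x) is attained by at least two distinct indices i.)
Roots: {-2, 8}

Each tropical root is a break point of the lower envelope of the lines y = a_i + i · x (there are 3 lines, with slopes 0, 1, ..., 2). Only the lines that attain the minimum somewhere contribute to roots; other lines are dominated. Here the surviving (envelope) indices are i = 2, i = 1, i = 0.
Intersections between consecutive envelope lines give the roots: for adjacent envelope indices i < j the intersection is x = (a_i − a_j) / (j − i). Reading off the sorted break points: {-2, 8}.
Verification: at each break x_0, at least two indices attain the minimum of min_i(a_i + i · x_0).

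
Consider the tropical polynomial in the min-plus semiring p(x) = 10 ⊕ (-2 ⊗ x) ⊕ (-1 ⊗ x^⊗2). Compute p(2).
p(2) = 0

A tropical monomial a ⊗ x^⊗i evaluates to a + i · x. Evaluating each term at x = 2:
  Term 0 contributes 10 + 0 · 2 = 10
  Term 1 contributes -2 + 1 · 2 = 0
  Term 2 contributes -1 + 2 · 2 = 3
p(2) = ⊕ of these = min[10, 0, 3] = 0.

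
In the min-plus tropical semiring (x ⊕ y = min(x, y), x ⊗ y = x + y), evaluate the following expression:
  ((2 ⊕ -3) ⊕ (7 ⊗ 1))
((2 ⊕ -3) ⊕ (7 ⊗ 1)) = -3

Expand innermost to outermost. Recall ⊕ takes the minimum of its arguments and ⊗ takes their sum. Working out the expression ((2 ⊕ -3) ⊕ (7 ⊗ 1)) gives -3.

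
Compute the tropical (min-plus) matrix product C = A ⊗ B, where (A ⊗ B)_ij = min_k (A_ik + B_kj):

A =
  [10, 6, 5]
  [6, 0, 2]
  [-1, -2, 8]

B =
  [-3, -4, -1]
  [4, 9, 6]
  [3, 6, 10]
A ⊗ B =
  [7, 6, 9]
  [3, 2, 5]
  [-4, -5, -2]

Apply the min-plus product entry-by-entry:
  C[0][0] = min over k of (A[0][0] + B[0][0] = 10 + -3 = 7, A[0][1] + B[1][0] = 6 + 4 = 10, A[0][2] + B[2][0] = 5 + 3 = 8) = 7 (attained at k = 0)
  C[0][1] = min over k of (A[0][0] + B[0][1] = 10 + -4 = 6, A[0][1] + B[1][1] = 6 + 9 = 15, A[0][2] + B[2][1] = 5 + 6 = 11) = 6 (attained at k = 0)
  C[0][2] = min over k of (A[0][0] + B[0][2] = 10 + -1 = 9, A[0][1] + B[1][2] = 6 + 6 = 12, A[0][2] + B[2][2] = 5 + 10 = 15) = 9 (attained at k = 0)
  C[1][0] = min over k of (A[1][0] + B[0][0] = 6 + -3 = 3, A[1][1] + B[1][0] = 0 + 4 = 4, A[1][2] + B[2][0] = 2 + 3 = 5) = 3 (attained at k = 0)
  C[1][1] = min over k of (A[1][0] + B[0][1] = 6 + -4 = 2, A[1][1] + B[1][1] = 0 + 9 = 9, A[1][2] + B[2][1] = 2 + 6 = 8) = 2 (attained at k = 0)
  C[1][2] = min over k of (A[1][0] + B[0][2] = 6 + -1 = 5, A[1][1] + B[1][2] = 0 + 6 = 6, A[1][2] + B[2][2] = 2 + 10 = 12) = 5 (attained at k = 0)
  C[2][0] = min over k of (A[2][0] + B[0][0] = -1 + -3 = -4, A[2][1] + B[1][0] = -2 + 4 = 2, A[2][2] + B[2][0] = 8 + 3 = 11) = -4 (attained at k = 0)
  C[2][1] = min over k of (A[2][0] + B[0][1] = -1 + -4 = -5, A[2][1] + B[1][1] = -2 + 9 = 7, A[2][2] + B[2][1] = 8 + 6 = 14) = -5 (attained at k = 0)
  C[2][2] = min over k of (A[2][0] + B[0][2] = -1 + -1 = -2, A[2][1] + B[1][2] = -2 + 6 = 4, A[2][2] + B[2][2] = 8 + 10 = 18) = -2 (attained at k = 0)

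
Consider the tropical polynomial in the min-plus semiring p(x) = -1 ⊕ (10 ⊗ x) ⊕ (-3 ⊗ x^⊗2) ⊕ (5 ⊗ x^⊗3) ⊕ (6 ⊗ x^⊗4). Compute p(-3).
p(-3) = -9

A tropical monomial a ⊗ x^⊗i evaluates to a + i · x. Evaluating each term at x = -3:
  Term 0 contributes -1 + 0 · -3 = -1
  Term 1 contributes 10 + 1 · -3 = 7
  Term 2 contributes -3 + 2 · -3 = -9
  Term 3 contributes 5 + 3 · -3 = -4
  Term 4 contributes 6 + 4 · -3 = -6
p(-3) = ⊕ of these = min[-1, 7, -9, -4, -6] = -9.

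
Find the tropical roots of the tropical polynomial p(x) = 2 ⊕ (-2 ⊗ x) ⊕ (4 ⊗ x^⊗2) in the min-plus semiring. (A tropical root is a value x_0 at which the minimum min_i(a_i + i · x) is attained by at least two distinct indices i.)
Roots: {-6, 4}

Each tropical root is a break point of the lower envelope of the lines y = a_i + i · x (there are 3 lines, with slopes 0, 1, ..., 2). Only the lines that attain the minimum somewhere contribute to roots; other lines are dominated. Here the surviving (envelope) indices are i = 2, i = 1, i = 0.
Intersections between consecutive envelope lines give the roots: for adjacent envelope indices i < j the intersection is x = (a_i − a_j) / (j − i). Reading off the sorted break points: {-6, 4}.
Verification: at each break x_0, at least two indices attain the minimum of min_i(a_i + i · x_0).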